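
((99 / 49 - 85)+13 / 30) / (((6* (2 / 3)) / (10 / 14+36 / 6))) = -5703121 / 41160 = -138.56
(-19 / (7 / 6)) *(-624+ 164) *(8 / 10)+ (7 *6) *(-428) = -83880 / 7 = -11982.86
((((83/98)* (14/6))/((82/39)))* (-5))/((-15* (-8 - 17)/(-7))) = 1079/12300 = 0.09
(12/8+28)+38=135/2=67.50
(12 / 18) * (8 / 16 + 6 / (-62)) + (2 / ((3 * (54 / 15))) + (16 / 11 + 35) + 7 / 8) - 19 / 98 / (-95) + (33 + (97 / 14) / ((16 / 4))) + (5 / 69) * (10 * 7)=16101965797 / 207525780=77.59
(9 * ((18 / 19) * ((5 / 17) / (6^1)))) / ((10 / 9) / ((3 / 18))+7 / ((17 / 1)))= 405 / 6859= 0.06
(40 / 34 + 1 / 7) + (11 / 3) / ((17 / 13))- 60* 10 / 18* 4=-15376 / 119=-129.21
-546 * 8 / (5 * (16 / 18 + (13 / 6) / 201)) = -752544 / 775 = -971.02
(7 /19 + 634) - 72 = 10685 /19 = 562.37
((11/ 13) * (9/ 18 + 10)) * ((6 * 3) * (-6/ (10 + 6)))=-6237/ 104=-59.97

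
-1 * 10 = -10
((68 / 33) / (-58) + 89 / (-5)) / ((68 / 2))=-85343 / 162690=-0.52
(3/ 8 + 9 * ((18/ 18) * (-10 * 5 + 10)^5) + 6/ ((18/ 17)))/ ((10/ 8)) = -4423679971/ 6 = -737279995.17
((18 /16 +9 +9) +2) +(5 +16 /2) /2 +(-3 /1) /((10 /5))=209 /8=26.12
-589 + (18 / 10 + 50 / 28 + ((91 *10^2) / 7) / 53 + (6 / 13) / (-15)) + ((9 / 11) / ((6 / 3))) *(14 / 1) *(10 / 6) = -58503803 / 106106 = -551.37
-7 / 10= -0.70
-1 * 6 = -6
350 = 350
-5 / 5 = -1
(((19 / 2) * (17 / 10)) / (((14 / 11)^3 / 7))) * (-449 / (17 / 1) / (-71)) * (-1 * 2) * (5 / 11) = -1032251 / 55664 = -18.54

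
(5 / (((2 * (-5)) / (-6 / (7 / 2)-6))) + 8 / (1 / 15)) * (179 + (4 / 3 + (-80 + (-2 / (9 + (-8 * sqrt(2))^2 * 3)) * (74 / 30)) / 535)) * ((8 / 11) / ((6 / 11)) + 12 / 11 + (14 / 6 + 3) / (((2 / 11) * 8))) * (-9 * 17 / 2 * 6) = -62392379.26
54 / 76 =27 / 38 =0.71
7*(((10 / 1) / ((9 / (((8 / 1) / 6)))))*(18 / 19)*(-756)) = -7427.37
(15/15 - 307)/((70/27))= -4131/35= -118.03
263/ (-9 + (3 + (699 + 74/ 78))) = 10257/ 27064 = 0.38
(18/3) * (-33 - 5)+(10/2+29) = -194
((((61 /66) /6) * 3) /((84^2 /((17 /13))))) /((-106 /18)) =-0.00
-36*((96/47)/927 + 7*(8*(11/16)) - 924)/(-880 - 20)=-25720169/726150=-35.42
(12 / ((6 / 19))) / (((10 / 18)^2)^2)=398.91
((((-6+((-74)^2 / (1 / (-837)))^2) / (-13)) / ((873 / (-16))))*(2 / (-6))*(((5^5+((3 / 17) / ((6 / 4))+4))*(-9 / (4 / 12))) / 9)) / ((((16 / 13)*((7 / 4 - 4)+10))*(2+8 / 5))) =3725009231855509700 / 1380213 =2698865488048.23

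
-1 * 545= -545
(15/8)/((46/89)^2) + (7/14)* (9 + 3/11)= 2170293/186208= 11.66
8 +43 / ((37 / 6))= 554 / 37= 14.97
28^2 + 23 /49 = 38439 /49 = 784.47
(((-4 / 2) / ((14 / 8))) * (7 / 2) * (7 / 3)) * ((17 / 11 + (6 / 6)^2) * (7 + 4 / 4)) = -6272 / 33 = -190.06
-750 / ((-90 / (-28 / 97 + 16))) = 12700 / 97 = 130.93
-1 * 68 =-68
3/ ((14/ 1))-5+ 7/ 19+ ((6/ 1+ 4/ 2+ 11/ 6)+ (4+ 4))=5353/ 399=13.42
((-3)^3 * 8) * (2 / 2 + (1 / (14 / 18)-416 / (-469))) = -685.30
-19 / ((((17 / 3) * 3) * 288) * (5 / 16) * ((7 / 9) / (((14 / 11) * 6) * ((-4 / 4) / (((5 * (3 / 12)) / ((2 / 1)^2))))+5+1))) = 9633 / 32725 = 0.29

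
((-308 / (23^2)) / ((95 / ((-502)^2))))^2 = 6024434703341824 / 2525565025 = 2385380.95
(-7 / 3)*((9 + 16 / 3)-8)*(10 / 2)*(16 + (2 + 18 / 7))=-1520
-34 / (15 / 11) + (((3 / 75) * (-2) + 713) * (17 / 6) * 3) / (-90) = -138397 / 1500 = -92.26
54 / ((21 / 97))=1746 / 7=249.43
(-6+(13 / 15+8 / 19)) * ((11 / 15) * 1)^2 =-162503 / 64125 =-2.53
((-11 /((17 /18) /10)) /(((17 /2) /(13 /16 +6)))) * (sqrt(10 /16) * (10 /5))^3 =-269775 * sqrt(10) /2312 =-368.99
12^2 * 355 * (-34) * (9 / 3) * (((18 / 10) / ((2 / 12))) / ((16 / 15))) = -52794180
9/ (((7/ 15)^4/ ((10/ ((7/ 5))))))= 22781250/ 16807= 1355.46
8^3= 512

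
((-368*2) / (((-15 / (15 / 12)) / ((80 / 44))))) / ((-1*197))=-3680 / 6501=-0.57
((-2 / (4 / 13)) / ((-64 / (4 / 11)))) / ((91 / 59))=59 / 2464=0.02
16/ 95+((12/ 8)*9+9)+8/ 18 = 39523/ 1710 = 23.11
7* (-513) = -3591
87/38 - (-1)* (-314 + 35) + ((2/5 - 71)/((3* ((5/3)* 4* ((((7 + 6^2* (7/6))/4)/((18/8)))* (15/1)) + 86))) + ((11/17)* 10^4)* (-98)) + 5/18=-52319491526813/82471590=-634394.12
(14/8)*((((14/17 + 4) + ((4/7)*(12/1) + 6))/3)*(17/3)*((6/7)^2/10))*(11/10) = 5786/1225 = 4.72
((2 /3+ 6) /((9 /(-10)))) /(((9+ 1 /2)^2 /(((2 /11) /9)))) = -1600 /964953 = -0.00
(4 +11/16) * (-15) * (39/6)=-14625/32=-457.03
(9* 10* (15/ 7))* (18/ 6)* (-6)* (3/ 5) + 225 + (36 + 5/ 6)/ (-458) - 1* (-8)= -35585399/ 19236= -1849.94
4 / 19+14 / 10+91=92.61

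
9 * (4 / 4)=9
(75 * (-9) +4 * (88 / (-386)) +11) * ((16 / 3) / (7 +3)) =-342208 / 965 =-354.62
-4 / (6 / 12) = -8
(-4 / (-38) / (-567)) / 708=-1 / 3813642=-0.00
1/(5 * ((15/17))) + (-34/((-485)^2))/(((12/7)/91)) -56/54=-10390907/12702150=-0.82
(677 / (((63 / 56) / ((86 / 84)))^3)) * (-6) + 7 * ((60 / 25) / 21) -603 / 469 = -34454258273 / 11252115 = -3062.03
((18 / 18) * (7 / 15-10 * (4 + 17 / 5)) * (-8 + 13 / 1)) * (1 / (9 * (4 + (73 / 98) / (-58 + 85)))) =-108094 / 10657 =-10.14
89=89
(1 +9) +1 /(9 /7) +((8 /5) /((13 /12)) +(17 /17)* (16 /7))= 59543 /4095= 14.54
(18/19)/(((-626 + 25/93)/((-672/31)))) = 36288/1105667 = 0.03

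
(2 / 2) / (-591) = -1 / 591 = -0.00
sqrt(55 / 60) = sqrt(33) / 6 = 0.96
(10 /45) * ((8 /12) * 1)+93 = 2515 /27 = 93.15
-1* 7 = -7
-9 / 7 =-1.29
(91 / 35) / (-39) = -1 / 15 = -0.07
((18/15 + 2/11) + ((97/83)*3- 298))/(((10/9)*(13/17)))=-204722721/593450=-344.97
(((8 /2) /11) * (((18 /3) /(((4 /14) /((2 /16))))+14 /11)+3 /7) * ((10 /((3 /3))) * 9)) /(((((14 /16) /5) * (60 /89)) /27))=192119850 /5929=32403.42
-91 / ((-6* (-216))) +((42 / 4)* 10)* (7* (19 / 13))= 18097457 / 16848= 1074.16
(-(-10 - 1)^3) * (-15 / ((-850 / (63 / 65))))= 22.77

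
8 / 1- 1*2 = 6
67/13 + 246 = 3265/13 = 251.15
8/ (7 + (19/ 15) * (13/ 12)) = 0.96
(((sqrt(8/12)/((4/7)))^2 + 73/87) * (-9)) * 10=-30075/116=-259.27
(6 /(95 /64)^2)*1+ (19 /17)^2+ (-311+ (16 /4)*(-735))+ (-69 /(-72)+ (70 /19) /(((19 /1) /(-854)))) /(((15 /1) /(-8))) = -74159638309 /23474025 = -3159.22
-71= -71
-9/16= -0.56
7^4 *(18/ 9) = 4802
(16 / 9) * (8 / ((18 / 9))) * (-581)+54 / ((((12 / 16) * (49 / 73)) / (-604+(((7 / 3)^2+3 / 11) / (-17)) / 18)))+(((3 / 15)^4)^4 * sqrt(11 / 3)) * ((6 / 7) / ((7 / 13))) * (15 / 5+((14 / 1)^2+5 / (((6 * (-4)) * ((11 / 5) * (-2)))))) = -68921.80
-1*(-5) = 5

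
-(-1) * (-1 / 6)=-1 / 6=-0.17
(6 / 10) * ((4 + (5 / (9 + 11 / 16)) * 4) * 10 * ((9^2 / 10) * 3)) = 137052 / 155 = 884.21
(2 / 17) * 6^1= 12 / 17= 0.71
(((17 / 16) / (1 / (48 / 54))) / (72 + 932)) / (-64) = -17 / 1156608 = -0.00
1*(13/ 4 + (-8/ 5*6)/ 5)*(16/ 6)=266/ 75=3.55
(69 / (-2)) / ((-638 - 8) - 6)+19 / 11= 25535 / 14344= 1.78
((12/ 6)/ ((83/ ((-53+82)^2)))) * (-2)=-40.53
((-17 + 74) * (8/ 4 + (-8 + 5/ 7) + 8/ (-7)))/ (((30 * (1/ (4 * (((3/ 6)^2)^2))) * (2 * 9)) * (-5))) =19/ 560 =0.03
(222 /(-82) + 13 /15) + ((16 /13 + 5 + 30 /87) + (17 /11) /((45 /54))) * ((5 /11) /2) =4224497 /56108910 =0.08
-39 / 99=-13 / 33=-0.39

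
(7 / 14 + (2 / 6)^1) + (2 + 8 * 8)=401 / 6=66.83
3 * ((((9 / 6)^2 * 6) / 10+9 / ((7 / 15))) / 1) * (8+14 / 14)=78003 / 140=557.16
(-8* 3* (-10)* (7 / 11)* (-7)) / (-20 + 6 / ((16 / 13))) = 94080 / 1331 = 70.68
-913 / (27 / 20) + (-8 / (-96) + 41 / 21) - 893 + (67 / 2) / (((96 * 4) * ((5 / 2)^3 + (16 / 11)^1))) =-527651035 / 336672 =-1567.26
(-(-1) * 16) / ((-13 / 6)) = -96 / 13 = -7.38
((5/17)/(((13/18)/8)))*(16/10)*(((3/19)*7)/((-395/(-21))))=508032/1658605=0.31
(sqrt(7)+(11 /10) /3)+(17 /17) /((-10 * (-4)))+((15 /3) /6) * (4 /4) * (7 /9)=1123 /1080+sqrt(7)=3.69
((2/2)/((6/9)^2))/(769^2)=9/2365444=0.00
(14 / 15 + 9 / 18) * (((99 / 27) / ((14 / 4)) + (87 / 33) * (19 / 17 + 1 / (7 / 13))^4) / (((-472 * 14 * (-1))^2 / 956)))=7056133894266323 / 1083610293354832320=0.01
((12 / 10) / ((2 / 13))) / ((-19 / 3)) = -117 / 95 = -1.23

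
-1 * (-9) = 9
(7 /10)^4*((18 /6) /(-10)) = -7203 /100000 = -0.07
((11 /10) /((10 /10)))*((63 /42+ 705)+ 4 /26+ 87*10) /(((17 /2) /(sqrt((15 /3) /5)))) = 450923 /2210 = 204.04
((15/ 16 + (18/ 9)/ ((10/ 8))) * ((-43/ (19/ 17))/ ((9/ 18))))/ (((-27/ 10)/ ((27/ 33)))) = 148393/ 2508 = 59.17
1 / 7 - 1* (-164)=1149 / 7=164.14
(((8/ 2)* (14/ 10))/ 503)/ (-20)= -0.00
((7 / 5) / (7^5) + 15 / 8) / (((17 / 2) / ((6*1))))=540249 / 408170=1.32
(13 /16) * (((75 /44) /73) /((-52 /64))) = -75 /3212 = -0.02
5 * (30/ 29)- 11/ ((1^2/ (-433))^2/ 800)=-47847192650/ 29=-1649903194.83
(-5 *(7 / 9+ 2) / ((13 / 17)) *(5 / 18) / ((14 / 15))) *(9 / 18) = -53125 / 19656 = -2.70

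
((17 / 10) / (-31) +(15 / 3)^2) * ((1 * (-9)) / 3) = -23199 / 310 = -74.84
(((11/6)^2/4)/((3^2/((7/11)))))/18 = 77/23328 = 0.00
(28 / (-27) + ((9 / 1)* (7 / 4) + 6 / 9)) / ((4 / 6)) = 1661 / 72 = 23.07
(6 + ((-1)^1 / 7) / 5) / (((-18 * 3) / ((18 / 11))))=-19 / 105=-0.18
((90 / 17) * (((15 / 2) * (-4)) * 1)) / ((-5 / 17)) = 540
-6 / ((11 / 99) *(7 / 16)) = -864 / 7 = -123.43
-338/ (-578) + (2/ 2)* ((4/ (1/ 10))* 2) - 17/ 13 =297844/ 3757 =79.28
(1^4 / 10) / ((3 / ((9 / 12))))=1 / 40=0.02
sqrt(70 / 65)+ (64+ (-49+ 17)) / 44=8 / 11+ sqrt(182) / 13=1.77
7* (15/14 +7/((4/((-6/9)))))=-2/3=-0.67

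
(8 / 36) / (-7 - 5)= -1 / 54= -0.02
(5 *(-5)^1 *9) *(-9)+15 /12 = 2026.25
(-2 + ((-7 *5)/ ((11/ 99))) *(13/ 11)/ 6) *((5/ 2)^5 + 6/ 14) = -30957139/ 4928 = -6281.89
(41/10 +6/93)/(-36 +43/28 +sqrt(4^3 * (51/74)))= -129066434/1028450947-2024288 * sqrt(3774)/5142254735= -0.15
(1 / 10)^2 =1 / 100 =0.01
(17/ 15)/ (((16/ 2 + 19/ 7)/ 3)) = 119/ 375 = 0.32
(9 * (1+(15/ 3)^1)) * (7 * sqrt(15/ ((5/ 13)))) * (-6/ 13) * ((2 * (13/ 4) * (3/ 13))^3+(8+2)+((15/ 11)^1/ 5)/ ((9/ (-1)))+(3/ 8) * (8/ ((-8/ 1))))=-323568 * sqrt(39)/ 143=-14130.64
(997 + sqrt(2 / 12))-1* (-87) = sqrt(6) / 6 + 1084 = 1084.41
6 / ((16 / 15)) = 45 / 8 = 5.62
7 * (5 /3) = 35 /3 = 11.67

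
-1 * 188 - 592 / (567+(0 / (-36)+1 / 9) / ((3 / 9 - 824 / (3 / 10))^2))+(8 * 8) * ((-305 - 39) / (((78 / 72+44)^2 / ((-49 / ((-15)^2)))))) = -6571830521893446206 / 35202752034828275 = -186.69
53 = 53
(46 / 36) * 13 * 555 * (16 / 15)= 88504 / 9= 9833.78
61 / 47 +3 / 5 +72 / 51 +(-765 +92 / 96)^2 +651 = 1344806693147 / 2301120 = 584413.98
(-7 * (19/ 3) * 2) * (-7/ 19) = 98/ 3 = 32.67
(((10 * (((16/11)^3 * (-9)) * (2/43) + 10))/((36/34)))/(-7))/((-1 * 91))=3260090/25239753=0.13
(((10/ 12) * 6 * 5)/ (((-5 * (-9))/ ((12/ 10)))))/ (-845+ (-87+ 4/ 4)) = -2/ 2793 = -0.00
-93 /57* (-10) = 310 /19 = 16.32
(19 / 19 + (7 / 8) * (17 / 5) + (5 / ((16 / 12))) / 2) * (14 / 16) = 819 / 160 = 5.12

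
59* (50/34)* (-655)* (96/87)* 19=-1191488.84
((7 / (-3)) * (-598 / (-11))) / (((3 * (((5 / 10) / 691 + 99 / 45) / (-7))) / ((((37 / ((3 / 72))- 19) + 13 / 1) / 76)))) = 4960682090 / 3178263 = 1560.82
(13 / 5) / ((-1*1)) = -2.60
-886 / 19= -46.63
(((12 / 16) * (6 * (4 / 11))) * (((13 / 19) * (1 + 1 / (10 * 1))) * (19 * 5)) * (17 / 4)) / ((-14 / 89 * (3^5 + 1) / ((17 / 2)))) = -3009357 / 27328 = -110.12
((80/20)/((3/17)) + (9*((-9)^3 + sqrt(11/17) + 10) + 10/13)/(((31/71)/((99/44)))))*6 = -161135005/806 + 17253*sqrt(187)/1054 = -199695.52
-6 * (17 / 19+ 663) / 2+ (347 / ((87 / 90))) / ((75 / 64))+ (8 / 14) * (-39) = -32932082 / 19285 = -1707.65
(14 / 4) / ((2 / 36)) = 63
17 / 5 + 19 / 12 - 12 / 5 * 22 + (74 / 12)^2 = -881 / 90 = -9.79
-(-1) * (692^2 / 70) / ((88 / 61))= 1825669 / 385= 4742.00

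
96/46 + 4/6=2.75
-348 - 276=-624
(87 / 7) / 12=29 / 28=1.04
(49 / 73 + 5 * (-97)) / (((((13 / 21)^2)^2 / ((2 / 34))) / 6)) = -41256421416 / 35444201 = -1163.98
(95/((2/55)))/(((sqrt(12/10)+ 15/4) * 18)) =130625/3087 - 20900 * sqrt(30)/9261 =29.95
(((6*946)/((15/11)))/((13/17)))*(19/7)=6722276/455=14774.23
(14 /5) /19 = 14 /95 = 0.15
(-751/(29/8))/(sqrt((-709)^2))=-6008/20561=-0.29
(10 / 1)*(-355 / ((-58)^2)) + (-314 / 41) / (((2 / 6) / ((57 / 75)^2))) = -617468659 / 43101250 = -14.33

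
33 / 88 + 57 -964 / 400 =10993 / 200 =54.96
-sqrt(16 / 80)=-sqrt(5) / 5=-0.45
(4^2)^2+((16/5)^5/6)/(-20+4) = 2367232/9375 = 252.50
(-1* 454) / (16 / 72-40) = 2043 / 179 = 11.41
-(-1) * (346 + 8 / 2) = 350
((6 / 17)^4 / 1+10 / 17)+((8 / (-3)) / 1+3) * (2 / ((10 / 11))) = 1675121 / 1252815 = 1.34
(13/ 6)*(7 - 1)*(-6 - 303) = -4017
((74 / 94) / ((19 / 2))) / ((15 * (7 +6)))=74 / 174135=0.00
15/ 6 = 5/ 2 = 2.50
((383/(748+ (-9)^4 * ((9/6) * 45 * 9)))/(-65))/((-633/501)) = 127922/109351217365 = 0.00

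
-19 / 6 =-3.17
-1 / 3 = -0.33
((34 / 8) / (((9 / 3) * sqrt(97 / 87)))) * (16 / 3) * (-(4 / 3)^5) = -69632 * sqrt(8439) / 212139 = -30.15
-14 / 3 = -4.67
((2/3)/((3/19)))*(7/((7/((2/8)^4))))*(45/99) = 95/12672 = 0.01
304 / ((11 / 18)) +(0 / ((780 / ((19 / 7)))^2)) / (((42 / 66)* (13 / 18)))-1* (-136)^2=-197984 / 11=-17998.55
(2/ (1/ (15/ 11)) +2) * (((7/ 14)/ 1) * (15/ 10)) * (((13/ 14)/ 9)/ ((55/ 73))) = 12337/ 25410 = 0.49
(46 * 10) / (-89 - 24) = -460 / 113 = -4.07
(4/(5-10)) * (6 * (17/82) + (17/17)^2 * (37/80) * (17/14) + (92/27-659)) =810591377/1549800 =523.03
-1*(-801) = 801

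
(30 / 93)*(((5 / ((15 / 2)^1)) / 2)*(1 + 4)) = 50 / 93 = 0.54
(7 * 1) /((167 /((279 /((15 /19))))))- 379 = -304096 /835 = -364.19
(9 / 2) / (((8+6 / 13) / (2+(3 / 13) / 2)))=9 / 8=1.12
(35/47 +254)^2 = 64894.85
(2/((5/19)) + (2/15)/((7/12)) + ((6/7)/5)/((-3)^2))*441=17304/5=3460.80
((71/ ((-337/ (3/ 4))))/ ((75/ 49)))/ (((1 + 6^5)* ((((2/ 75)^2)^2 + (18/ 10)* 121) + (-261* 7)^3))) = 629015625/ 288977900347265989162952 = 0.00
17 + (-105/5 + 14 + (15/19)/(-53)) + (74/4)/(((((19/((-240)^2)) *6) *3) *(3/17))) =53369365/3021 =17666.13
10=10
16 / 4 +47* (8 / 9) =412 / 9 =45.78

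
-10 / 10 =-1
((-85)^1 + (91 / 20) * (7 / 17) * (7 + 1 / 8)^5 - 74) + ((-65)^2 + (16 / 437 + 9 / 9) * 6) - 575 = 184519222794233 / 4868669440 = 37899.31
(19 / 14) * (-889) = -2413 / 2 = -1206.50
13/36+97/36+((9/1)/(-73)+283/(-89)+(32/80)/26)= -1764479/7601490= -0.23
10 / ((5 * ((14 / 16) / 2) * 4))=8 / 7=1.14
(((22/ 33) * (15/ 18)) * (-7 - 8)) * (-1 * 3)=25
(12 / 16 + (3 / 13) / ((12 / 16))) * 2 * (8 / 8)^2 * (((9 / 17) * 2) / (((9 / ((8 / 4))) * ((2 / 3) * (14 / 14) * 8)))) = 165 / 1768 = 0.09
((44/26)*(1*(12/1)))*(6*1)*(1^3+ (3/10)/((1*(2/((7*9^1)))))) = 82764/65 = 1273.29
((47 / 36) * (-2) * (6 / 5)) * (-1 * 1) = 47 / 15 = 3.13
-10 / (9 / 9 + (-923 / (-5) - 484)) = 25 / 746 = 0.03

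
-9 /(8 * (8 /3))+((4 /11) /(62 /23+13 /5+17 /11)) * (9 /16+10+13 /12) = 163793 /830784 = 0.20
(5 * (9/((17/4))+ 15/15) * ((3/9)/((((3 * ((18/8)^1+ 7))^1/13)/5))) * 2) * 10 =243.42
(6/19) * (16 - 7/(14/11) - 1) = 3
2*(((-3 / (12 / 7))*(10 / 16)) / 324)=-35 / 5184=-0.01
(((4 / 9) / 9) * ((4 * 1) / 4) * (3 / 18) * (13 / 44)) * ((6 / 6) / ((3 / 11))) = 13 / 1458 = 0.01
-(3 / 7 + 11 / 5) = -92 / 35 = -2.63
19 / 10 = 1.90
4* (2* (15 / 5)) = 24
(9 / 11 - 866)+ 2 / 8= -38057 / 44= -864.93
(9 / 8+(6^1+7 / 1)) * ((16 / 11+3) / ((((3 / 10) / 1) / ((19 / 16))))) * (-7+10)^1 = 526015 / 704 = 747.18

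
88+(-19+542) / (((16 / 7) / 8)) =3837 / 2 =1918.50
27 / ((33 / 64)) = 576 / 11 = 52.36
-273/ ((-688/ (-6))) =-819/ 344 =-2.38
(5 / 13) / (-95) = -1 / 247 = -0.00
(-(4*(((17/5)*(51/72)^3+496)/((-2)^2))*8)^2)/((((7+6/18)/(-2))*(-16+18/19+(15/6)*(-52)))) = -22440776634817939/754359091200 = -29748.14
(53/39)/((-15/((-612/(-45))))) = -3604/2925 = -1.23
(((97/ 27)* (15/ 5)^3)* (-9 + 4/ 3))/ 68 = -2231/ 204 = -10.94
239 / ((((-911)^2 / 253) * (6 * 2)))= 60467 / 9959052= 0.01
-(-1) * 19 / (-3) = -19 / 3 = -6.33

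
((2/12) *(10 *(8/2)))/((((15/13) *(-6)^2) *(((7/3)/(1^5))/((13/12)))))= 169/2268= 0.07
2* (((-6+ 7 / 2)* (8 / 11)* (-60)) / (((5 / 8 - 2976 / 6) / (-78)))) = 499200 / 14531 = 34.35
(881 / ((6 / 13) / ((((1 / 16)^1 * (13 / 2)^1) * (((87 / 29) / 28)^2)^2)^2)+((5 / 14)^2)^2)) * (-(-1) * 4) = 650469417264576 / 29723937934422213623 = 0.00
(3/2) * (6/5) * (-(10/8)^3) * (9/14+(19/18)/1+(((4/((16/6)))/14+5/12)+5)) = -1625/64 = -25.39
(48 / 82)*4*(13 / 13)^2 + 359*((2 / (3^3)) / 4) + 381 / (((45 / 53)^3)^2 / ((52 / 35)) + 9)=131605453990389457 / 2623233990090762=50.17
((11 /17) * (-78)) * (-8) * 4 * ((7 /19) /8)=24024 /323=74.38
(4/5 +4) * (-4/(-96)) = 1/5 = 0.20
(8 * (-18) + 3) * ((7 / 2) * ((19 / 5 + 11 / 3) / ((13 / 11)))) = -202664 / 65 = -3117.91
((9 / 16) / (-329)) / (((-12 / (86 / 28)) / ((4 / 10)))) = 129 / 736960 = 0.00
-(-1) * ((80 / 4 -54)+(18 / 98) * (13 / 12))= -6625 / 196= -33.80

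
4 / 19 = 0.21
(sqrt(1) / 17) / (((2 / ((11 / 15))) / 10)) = 11 / 51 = 0.22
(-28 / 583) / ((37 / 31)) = -868 / 21571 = -0.04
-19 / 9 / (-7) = 19 / 63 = 0.30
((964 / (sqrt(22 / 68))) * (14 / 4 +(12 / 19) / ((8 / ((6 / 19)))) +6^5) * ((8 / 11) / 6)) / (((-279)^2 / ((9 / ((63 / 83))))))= 898825523608 * sqrt(374) / 71403627141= 243.44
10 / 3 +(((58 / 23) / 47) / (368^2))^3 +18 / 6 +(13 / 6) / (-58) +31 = 1272492548945743500004581491 / 34118761617468120656510976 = 37.30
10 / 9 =1.11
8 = 8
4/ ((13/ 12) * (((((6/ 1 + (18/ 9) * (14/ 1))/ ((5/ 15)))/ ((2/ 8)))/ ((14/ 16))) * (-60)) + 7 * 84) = -7/ 52011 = -0.00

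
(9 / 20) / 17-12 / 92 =-813 / 7820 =-0.10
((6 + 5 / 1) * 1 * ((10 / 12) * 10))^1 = 275 / 3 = 91.67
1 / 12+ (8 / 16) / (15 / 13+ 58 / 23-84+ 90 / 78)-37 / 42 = -799291 / 994224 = -0.80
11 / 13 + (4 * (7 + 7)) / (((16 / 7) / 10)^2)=111563 / 104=1072.72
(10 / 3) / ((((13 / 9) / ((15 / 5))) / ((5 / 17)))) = 450 / 221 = 2.04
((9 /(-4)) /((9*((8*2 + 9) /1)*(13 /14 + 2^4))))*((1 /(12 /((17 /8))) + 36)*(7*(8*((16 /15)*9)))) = -11.49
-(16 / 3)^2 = -256 / 9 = -28.44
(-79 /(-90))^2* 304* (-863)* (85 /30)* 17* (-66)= 1301275036732 /2025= 642604956.41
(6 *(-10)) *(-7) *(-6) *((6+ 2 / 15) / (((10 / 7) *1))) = -54096 / 5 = -10819.20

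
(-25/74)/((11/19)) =-475/814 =-0.58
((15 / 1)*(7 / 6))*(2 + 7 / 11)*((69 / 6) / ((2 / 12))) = 70035 / 22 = 3183.41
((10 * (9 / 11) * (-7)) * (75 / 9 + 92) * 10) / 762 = -105350 / 1397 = -75.41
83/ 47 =1.77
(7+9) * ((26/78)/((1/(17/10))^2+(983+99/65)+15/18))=601120/111098521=0.01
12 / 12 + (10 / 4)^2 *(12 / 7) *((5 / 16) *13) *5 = 24487 / 112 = 218.63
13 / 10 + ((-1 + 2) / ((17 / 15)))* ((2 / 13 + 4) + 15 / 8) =58517 / 8840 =6.62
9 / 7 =1.29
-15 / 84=-5 / 28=-0.18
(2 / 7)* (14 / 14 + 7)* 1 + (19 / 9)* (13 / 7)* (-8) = -1832 / 63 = -29.08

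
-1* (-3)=3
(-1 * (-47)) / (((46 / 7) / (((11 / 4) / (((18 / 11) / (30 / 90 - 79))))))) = -2348731 / 2484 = -945.54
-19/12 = -1.58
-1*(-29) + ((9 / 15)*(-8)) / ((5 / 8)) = 533 / 25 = 21.32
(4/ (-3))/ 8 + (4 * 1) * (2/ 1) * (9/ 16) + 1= 5.33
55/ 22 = 5/ 2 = 2.50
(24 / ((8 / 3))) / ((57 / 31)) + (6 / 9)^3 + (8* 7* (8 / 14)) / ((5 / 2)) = 46147 / 2565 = 17.99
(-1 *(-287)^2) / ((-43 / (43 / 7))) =11767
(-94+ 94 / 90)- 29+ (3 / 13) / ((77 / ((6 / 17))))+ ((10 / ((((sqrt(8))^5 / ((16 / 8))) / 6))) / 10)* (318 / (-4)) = -93388486 / 765765- 477* sqrt(2) / 128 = -127.22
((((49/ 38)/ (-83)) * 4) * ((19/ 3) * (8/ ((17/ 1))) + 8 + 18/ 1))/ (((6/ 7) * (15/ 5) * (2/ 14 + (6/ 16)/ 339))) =-3208004912/ 659420973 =-4.86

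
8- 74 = -66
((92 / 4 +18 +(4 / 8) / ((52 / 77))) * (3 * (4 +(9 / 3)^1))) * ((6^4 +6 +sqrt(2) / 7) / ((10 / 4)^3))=13023 * sqrt(2) / 1625 +118691622 / 1625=73052.33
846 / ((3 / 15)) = 4230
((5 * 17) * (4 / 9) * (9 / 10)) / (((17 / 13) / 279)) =7254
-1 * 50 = -50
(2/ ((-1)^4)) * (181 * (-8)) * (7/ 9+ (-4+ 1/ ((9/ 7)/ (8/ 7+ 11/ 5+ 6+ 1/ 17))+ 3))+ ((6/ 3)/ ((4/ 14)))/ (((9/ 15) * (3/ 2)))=-15701954/ 765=-20525.43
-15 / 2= -7.50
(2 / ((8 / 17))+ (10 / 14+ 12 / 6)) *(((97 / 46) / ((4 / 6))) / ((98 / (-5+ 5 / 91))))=-982125 / 883568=-1.11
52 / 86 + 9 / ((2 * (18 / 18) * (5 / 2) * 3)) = 259 / 215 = 1.20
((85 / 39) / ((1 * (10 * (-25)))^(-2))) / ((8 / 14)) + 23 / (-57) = 176640326 / 741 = 238381.01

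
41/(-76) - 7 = -573/76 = -7.54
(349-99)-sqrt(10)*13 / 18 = 250-13*sqrt(10) / 18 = 247.72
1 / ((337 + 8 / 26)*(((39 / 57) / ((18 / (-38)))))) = -9 / 4385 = -0.00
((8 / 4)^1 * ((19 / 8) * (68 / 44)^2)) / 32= 5491 / 15488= 0.35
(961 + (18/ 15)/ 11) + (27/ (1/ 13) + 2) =72276/ 55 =1314.11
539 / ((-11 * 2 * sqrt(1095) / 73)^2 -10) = 39347 / 6530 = 6.03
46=46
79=79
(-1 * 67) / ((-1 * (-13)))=-67 / 13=-5.15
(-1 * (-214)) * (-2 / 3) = -428 / 3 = -142.67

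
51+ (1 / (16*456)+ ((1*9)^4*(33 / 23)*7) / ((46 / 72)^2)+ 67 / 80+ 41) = 71695438731019 / 443852160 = 161530.00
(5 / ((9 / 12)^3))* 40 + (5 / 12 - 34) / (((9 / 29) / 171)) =-1947277 / 108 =-18030.34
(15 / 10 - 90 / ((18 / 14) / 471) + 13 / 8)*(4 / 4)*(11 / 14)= -2901085 / 112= -25902.54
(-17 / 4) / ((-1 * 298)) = 17 / 1192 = 0.01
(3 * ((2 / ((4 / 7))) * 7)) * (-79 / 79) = -147 / 2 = -73.50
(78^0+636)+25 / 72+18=47185 / 72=655.35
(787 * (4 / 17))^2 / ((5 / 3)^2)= 89189136 / 7225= 12344.52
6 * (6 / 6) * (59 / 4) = 177 / 2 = 88.50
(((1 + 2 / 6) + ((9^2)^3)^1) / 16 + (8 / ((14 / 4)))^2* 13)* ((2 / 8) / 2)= 78281767 / 18816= 4160.38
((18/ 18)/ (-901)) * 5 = -5/ 901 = -0.01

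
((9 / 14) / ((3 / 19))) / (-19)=-3 / 14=-0.21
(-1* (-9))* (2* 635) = 11430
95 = 95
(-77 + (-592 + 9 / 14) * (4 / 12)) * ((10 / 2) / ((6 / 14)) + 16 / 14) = -3096997 / 882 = -3511.33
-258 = -258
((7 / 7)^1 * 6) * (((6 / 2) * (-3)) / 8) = -6.75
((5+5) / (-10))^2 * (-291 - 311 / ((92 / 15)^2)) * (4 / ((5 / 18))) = -22796991 / 5290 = -4309.45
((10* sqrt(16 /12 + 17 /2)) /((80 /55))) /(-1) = -55* sqrt(354) /48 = -21.56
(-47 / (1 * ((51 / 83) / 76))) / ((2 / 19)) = -2816522 / 51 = -55225.92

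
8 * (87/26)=348/13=26.77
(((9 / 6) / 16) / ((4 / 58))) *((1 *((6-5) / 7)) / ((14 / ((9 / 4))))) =783 / 25088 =0.03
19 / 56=0.34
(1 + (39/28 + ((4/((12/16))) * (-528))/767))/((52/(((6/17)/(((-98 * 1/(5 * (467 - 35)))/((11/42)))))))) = 40776615/813972614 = 0.05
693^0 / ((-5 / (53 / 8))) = -53 / 40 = -1.32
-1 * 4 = -4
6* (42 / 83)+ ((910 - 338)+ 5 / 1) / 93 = 71327 / 7719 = 9.24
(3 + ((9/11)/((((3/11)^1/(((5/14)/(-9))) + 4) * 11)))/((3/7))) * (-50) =-127725/869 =-146.98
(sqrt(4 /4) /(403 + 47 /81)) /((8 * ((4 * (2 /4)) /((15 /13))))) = 243 /1359904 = 0.00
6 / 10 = 3 / 5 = 0.60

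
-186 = -186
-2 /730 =-1 /365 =-0.00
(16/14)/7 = 8/49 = 0.16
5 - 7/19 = 88/19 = 4.63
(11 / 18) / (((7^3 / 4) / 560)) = 1760 / 441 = 3.99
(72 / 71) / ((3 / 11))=264 / 71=3.72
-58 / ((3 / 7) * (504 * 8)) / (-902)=0.00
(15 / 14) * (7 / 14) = 15 / 28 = 0.54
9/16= 0.56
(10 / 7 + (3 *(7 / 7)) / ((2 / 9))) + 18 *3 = 965 / 14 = 68.93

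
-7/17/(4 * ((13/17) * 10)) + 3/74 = 521/19240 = 0.03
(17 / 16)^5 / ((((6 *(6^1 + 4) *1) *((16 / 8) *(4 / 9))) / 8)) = 4259571 / 20971520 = 0.20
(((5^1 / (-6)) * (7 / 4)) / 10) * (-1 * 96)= 14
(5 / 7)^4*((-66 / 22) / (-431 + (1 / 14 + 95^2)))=-3750 / 41268731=-0.00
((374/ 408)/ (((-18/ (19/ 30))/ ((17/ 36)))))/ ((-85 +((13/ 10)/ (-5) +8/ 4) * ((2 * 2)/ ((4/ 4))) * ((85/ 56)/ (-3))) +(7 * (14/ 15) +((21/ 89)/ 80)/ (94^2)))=4889663471/ 26321586624117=0.00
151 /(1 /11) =1661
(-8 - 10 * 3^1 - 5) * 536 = -23048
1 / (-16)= -1 / 16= -0.06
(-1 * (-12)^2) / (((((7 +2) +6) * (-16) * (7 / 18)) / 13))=20.06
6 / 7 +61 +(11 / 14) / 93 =11507 / 186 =61.87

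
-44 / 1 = -44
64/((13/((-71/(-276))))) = 1136/897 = 1.27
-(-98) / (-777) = -14 / 111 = -0.13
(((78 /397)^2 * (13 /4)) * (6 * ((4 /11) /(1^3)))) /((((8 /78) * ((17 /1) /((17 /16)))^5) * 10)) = 2313441 /9089575813120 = 0.00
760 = 760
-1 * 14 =-14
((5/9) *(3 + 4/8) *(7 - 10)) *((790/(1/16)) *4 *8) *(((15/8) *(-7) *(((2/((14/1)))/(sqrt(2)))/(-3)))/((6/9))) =-1106000 *sqrt(2) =-1564120.20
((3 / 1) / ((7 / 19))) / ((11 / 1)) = 57 / 77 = 0.74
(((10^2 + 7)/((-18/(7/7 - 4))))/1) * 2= 35.67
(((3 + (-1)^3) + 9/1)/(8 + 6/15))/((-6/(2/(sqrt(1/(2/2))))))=-55/126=-0.44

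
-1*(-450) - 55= 395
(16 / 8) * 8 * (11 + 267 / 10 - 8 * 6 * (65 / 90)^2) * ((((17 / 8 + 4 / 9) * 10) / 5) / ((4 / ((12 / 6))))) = 126503 / 243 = 520.59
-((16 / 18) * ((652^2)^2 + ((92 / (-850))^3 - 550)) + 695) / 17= -110980623559775455687 / 11745140625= -9449067244.33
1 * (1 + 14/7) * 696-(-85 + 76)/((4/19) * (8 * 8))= 534699/256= 2088.67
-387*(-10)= 3870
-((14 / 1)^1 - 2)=-12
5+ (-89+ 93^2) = 8565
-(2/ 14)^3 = -1/ 343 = -0.00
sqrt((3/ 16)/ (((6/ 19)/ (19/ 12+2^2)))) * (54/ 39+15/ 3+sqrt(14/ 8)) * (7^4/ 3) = 2401 * sqrt(53466)/ 288+199283 * sqrt(7638)/ 1872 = 11231.36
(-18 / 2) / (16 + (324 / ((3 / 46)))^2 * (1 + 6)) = -9 / 172767184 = -0.00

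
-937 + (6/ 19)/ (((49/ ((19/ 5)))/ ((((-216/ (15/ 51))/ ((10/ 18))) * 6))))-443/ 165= -1133.93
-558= -558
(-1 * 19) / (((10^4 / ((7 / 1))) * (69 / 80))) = -0.02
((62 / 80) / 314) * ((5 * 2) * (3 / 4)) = 93 / 5024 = 0.02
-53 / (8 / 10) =-265 / 4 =-66.25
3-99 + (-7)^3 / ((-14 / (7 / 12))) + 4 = -1865 / 24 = -77.71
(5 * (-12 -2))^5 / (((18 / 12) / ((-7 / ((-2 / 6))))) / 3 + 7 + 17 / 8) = -282357600000 / 1537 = -183706961.61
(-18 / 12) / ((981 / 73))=-73 / 654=-0.11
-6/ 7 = -0.86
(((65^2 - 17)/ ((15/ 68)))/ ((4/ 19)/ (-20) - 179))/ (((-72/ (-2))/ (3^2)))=-679592/ 25509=-26.64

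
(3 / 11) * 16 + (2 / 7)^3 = 4.39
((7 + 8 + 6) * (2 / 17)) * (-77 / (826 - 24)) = -1617 / 6817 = -0.24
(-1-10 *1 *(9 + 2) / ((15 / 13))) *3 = -289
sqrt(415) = 20.37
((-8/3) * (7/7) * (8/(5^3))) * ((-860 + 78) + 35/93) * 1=4652224/34875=133.40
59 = 59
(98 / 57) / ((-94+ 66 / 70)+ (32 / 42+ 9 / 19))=-1715 / 91592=-0.02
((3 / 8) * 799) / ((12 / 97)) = 77503 / 32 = 2421.97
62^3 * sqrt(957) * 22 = 5243216 * sqrt(957) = 162201071.27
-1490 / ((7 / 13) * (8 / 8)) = -19370 / 7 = -2767.14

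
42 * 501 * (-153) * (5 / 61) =-16097130 / 61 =-263887.38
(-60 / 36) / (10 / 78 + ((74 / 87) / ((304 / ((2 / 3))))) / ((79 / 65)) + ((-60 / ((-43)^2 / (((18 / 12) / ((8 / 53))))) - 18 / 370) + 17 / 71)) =206148552545325 / 240423255208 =857.44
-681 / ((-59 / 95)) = 64695 / 59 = 1096.53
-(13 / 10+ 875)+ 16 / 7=-61181 / 70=-874.01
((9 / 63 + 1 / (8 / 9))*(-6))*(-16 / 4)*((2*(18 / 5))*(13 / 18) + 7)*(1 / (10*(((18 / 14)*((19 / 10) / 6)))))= 8662 / 95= 91.18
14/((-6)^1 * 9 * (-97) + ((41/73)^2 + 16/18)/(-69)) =0.00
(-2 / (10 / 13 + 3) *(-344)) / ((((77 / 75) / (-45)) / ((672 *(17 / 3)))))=-30466018.55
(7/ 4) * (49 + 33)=287/ 2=143.50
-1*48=-48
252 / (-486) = -14 / 27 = -0.52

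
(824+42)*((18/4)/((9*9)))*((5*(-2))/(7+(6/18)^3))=-1299/19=-68.37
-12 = -12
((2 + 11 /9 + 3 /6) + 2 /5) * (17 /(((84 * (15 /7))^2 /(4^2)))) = 6307 /182250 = 0.03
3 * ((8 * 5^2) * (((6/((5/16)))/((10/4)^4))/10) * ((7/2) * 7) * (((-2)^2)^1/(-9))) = -200704/625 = -321.13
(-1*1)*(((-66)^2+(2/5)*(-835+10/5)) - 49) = -19869/5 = -3973.80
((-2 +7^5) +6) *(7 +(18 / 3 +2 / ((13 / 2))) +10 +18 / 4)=12154353 / 26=467475.12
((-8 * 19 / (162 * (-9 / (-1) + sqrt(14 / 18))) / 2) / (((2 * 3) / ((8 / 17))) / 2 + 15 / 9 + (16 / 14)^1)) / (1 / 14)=-2352 / 29317 + 784 * sqrt(7) / 263853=-0.07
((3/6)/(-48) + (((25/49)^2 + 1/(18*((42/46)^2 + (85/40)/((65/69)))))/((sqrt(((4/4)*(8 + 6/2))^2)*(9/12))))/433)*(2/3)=-86814187859159/12595441016488176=-0.01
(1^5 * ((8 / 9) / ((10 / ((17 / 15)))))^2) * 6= 9248 / 151875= 0.06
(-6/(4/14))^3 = -9261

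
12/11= 1.09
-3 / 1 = -3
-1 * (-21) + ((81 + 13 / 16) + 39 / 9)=5143 / 48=107.15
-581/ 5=-116.20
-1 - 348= -349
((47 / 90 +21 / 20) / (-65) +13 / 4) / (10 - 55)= -18871 / 263250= -0.07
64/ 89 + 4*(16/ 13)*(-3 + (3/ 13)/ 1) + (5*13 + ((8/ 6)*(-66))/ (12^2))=13936199/ 270738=51.47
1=1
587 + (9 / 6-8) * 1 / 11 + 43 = 13847 / 22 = 629.41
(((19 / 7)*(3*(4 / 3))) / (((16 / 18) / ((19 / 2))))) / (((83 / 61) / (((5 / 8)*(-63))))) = -8918505 / 2656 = -3357.87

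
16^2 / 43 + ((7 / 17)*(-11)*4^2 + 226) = 116582 / 731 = 159.48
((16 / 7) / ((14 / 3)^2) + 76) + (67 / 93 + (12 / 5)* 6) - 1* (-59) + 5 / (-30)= 47867231 / 318990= 150.06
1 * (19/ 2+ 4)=27/ 2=13.50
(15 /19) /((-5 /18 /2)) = -108 /19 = -5.68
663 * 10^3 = 663000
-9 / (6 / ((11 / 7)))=-33 / 14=-2.36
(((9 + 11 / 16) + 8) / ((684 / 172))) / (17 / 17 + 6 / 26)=158197 / 43776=3.61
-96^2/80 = -576/5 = -115.20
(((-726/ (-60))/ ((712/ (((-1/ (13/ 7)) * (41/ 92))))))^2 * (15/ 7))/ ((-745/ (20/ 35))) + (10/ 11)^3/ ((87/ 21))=18908043737016502763/ 104261670029992217600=0.18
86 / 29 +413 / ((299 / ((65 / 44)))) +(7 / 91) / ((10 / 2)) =9578953 / 1907620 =5.02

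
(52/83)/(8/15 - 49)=-0.01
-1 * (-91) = 91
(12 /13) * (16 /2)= 96 /13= 7.38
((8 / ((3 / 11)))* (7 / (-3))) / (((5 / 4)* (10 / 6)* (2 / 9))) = -3696 / 25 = -147.84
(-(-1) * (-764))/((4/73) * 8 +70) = -10.85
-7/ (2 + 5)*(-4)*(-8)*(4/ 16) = -8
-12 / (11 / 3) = -36 / 11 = -3.27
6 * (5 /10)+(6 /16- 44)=-325 /8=-40.62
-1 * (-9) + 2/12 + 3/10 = 142/15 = 9.47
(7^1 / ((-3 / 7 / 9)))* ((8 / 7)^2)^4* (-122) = 6140461056 / 117649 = 52193.06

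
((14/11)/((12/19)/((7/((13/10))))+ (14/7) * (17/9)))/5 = 8379/128216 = 0.07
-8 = -8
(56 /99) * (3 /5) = 56 /165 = 0.34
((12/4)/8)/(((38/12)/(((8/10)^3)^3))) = 589824/37109375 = 0.02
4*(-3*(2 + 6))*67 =-6432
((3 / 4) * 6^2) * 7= 189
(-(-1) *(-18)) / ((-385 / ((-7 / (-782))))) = 9 / 21505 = 0.00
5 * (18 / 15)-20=-14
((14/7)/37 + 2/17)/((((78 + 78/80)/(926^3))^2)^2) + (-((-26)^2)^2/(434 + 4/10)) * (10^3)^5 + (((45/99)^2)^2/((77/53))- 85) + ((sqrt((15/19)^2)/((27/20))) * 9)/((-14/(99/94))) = 741691490139660471235446149863346635459651556078545705/422743447196721980701078707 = 1754471879003525483657064000.00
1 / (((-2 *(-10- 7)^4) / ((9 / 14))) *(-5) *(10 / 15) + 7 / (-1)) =27 / 23385691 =0.00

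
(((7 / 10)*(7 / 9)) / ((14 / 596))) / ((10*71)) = 1043 / 31950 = 0.03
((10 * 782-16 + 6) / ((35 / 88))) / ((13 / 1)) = 1510.51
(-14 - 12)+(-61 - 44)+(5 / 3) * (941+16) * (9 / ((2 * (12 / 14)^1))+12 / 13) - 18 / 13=505111 / 52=9713.67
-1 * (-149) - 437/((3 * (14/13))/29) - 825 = -193141/42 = -4598.60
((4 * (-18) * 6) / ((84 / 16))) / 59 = -1.39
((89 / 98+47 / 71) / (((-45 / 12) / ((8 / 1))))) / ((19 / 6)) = -1.06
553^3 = 169112377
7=7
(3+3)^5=7776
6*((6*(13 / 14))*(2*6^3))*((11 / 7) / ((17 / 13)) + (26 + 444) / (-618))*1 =546616512 / 85799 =6370.90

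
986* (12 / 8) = 1479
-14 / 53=-0.26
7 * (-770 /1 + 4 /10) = -5387.20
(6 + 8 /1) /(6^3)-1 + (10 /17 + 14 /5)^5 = 213538268392519 /479201737500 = 445.61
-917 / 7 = -131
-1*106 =-106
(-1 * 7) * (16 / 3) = -112 / 3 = -37.33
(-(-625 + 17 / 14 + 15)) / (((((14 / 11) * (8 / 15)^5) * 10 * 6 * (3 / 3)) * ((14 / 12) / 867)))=12344984870625 / 89915392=137295.57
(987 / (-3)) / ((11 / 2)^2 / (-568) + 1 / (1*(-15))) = 11212320 / 4087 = 2743.41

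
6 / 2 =3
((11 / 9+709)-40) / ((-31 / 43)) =-259376 / 279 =-929.66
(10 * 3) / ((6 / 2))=10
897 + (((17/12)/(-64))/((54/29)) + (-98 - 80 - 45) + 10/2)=28158995/41472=678.99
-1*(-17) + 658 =675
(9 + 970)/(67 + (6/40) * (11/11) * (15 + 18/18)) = 4895/347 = 14.11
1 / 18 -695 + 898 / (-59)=-710.16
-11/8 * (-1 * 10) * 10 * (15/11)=375/2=187.50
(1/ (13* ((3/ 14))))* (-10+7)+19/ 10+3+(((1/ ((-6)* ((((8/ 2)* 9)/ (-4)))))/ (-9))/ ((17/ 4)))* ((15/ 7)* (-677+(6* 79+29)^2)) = -323241017/ 1253070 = -257.96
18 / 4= 9 / 2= 4.50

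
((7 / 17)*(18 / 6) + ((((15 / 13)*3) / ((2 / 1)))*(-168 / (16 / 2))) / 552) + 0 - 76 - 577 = -53012075 / 81328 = -651.83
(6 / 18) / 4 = 1 / 12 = 0.08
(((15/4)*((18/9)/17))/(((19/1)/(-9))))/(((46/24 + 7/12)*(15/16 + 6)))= -0.01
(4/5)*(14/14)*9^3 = 2916/5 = 583.20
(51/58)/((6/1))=0.15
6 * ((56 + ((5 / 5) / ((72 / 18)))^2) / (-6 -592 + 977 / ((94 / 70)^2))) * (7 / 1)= -41610933 / 993256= -41.89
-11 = -11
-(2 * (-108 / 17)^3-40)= 2715944 / 4913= 552.81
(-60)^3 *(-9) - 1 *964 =1943036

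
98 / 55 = 1.78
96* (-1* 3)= -288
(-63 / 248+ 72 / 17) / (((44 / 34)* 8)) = 16785 / 43648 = 0.38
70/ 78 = 35/ 39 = 0.90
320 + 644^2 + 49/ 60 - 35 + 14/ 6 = 8300483/ 20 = 415024.15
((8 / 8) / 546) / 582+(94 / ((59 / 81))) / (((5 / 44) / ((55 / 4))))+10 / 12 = 15615.99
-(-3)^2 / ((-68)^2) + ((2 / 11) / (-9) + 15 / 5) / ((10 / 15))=681743 / 152592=4.47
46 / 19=2.42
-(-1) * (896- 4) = 892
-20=-20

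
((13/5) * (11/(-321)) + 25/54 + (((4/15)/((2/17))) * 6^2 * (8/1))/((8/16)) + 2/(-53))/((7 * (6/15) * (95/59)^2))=278425727729/1547706636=179.90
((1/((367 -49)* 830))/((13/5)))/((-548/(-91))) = 7/28927824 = 0.00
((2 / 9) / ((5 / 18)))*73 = 292 / 5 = 58.40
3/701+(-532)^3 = -105548706365/701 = -150568768.00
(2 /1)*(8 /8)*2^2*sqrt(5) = 8*sqrt(5) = 17.89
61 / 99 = 0.62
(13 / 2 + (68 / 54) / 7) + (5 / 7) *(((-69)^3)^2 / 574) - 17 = 7284475448174 / 54243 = 134293373.30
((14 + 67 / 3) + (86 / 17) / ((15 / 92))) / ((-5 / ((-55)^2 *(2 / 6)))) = -2078417 / 153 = -13584.42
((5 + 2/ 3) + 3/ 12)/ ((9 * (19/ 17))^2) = 20519/ 350892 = 0.06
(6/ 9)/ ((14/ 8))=8/ 21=0.38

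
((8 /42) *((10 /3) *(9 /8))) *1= 5 /7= 0.71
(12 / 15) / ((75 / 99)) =1.06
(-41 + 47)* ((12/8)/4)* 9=81/4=20.25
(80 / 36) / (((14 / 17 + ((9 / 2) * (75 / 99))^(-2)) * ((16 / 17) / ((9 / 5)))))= 1625625 / 347912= 4.67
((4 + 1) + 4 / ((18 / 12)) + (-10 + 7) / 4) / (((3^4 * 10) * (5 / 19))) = 0.03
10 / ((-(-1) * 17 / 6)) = 60 / 17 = 3.53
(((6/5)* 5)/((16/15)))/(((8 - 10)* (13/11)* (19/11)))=-5445/3952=-1.38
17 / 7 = 2.43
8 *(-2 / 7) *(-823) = 13168 / 7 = 1881.14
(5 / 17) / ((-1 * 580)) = -1 / 1972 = -0.00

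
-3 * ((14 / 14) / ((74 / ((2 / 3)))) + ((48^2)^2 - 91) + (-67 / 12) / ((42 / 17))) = -98989602625 / 6216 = -15924968.25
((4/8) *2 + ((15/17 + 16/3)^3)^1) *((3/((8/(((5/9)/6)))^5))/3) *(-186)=-193675309375/20790169462996992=-0.00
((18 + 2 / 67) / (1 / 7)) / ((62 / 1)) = 4228 / 2077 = 2.04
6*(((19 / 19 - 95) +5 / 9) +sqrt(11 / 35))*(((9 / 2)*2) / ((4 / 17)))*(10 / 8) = -214455 / 8 +459*sqrt(385) / 56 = -26646.05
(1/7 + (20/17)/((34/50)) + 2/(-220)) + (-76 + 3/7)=-16402143/222530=-73.71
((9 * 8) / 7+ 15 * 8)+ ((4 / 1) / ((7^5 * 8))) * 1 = 4379425 / 33614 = 130.29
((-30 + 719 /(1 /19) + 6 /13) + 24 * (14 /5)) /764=890413 /49660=17.93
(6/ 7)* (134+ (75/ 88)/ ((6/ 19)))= 10311/ 88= 117.17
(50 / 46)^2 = 1.18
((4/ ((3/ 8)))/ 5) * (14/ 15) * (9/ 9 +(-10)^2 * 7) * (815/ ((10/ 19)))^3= 1166083529227288/ 225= 5182593463232.39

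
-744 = -744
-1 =-1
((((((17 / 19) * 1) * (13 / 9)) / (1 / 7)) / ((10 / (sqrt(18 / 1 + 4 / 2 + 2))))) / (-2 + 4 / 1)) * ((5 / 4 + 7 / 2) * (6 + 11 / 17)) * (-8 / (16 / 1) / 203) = -1469 * sqrt(22) / 41760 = -0.16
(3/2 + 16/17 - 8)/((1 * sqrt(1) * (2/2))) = -189/34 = -5.56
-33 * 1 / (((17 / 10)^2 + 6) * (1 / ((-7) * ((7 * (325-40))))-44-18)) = 6583500 / 109960537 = 0.06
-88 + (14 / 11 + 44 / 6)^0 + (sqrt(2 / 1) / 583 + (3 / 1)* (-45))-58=-280 + sqrt(2) / 583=-280.00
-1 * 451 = -451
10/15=2/3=0.67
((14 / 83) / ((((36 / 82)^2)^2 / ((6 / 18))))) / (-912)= -19780327 / 11919394944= -0.00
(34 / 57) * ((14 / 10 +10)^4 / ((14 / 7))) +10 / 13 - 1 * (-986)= 48945153 / 8125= 6024.02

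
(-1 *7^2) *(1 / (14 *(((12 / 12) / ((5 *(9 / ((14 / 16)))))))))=-180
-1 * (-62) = 62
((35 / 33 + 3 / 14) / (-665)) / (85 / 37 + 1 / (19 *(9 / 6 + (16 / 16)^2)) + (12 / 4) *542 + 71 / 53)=-1155029 / 981833124888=-0.00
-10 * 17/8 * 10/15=-14.17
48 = 48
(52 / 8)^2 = 42.25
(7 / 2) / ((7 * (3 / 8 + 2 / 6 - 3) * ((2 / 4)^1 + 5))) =-0.04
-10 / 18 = -5 / 9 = -0.56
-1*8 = -8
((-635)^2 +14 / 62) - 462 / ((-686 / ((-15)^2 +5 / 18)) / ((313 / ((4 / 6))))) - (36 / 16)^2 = 11531072109 / 24304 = 474451.62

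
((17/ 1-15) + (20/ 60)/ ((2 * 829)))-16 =-69635/ 4974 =-14.00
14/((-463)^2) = 14/214369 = 0.00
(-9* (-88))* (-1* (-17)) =13464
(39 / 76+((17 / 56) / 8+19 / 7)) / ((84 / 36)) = 83385 / 59584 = 1.40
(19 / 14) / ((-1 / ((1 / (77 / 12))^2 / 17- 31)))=59364341 / 1411102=42.07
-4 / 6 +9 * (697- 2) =18763 / 3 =6254.33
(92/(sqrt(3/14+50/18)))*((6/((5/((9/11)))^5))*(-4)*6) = -2346843456*sqrt(5278)/189738209375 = -0.90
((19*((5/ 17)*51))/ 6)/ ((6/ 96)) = 760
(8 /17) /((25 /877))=7016 /425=16.51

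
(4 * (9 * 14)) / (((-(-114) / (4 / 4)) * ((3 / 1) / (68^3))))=463373.47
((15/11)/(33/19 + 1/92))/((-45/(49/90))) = -42826/4536675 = -0.01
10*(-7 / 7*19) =-190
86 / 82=43 / 41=1.05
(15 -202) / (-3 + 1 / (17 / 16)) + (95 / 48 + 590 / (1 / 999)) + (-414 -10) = 989652397 / 1680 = 589078.81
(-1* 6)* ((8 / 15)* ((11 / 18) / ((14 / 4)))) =-176 / 315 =-0.56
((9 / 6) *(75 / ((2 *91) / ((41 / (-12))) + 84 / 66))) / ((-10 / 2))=4059 / 9380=0.43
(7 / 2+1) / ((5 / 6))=27 / 5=5.40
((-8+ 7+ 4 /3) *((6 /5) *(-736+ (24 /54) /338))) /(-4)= 559727 /7605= 73.60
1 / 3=0.33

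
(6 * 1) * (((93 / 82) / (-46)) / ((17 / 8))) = -1116 / 16031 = -0.07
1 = 1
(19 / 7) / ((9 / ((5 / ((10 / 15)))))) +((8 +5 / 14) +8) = 391 / 21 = 18.62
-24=-24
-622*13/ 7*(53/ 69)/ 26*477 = -2620797/ 161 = -16278.24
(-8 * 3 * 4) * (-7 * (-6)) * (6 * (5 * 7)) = -846720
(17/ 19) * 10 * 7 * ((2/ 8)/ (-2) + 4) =18445/ 76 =242.70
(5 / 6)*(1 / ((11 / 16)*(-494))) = -20 / 8151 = -0.00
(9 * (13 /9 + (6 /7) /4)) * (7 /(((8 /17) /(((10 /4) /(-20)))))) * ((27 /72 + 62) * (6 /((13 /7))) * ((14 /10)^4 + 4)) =-14036421399 /320000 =-43863.82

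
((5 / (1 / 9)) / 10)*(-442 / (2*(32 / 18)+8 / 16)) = -35802 / 73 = -490.44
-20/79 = -0.25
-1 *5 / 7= -5 / 7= -0.71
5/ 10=0.50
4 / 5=0.80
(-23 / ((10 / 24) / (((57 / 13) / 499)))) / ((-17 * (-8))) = -3933 / 1102790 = -0.00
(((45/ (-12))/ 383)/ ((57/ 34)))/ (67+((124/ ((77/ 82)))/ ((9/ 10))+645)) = -58905/ 8661027184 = -0.00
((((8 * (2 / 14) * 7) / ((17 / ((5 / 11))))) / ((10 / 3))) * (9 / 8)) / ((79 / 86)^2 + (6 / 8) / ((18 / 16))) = 299538 / 6267305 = 0.05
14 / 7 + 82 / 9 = 100 / 9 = 11.11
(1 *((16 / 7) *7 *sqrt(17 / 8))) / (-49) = -4 *sqrt(34) / 49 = -0.48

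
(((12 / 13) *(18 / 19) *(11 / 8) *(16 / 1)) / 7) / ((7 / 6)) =28512 / 12103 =2.36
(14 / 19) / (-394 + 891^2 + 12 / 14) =98 / 105533885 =0.00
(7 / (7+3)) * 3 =21 / 10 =2.10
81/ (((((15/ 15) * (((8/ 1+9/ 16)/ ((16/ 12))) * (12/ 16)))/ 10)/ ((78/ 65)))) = 27648/ 137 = 201.81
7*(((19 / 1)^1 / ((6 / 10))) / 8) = 27.71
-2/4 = -1/2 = -0.50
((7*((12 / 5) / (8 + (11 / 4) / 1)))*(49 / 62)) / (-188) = -2058 / 313255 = -0.01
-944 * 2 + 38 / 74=-69837 / 37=-1887.49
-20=-20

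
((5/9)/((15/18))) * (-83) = -166/3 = -55.33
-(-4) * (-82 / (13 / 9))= -227.08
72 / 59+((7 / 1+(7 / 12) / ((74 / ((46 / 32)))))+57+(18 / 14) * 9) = 450673213 / 5867904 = 76.80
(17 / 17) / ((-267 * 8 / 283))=-283 / 2136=-0.13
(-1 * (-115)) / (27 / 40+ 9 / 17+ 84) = 78200 / 57939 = 1.35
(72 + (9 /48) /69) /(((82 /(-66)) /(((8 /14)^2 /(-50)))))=874401 /2310350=0.38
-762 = -762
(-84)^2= 7056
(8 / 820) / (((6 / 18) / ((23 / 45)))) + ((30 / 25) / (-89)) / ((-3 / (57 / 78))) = 64907 / 3557775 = 0.02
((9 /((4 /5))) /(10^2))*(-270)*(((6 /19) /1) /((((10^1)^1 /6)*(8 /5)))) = -2187 /608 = -3.60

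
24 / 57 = 8 / 19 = 0.42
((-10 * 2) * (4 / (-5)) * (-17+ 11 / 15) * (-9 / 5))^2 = 137170944 / 625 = 219473.51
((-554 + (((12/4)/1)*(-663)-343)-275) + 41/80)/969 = -252839/77520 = -3.26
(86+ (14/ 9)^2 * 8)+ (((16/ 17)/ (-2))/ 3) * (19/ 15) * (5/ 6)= 144850/ 1377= 105.19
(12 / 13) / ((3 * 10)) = 2 / 65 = 0.03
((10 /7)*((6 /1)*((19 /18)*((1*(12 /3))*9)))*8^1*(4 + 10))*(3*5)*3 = 1641600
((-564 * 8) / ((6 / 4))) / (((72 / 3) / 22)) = -8272 / 3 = -2757.33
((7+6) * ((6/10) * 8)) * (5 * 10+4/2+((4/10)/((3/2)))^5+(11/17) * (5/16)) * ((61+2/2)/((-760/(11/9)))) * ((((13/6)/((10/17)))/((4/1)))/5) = -32704894731223/546750000000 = -59.82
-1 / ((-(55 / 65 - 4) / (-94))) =29.80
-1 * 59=-59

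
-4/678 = -2/339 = -0.01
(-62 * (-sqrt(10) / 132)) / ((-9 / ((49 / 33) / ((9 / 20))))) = -15190 * sqrt(10) / 88209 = -0.54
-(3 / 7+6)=-45 / 7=-6.43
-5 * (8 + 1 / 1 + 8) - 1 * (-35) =-50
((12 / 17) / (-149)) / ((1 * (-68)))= 3 / 43061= 0.00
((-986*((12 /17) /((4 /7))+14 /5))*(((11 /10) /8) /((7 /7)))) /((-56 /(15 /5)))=46893 /1600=29.31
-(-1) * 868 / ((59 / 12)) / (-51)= -3472 / 1003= -3.46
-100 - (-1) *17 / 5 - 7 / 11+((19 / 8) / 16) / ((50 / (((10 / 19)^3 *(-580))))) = -15484899 / 158840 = -97.49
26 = 26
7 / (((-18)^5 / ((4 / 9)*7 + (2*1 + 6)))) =-0.00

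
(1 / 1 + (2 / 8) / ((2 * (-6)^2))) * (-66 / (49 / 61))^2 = 130119649 / 19208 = 6774.24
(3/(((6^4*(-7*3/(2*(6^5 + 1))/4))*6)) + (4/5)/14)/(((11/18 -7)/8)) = 147764/108675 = 1.36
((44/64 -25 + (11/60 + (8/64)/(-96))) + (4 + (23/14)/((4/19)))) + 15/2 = -4.83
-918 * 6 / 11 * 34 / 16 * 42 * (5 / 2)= -2457945 / 22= -111724.77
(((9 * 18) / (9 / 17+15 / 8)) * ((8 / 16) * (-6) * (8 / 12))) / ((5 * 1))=-14688 / 545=-26.95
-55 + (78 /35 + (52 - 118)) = -4157 /35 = -118.77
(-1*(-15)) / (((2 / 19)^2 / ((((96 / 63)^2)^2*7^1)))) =473169920 / 9261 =51092.75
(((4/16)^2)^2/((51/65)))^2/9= 4225/1534132224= 0.00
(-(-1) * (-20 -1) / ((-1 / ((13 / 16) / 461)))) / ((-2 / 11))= -3003 / 14752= -0.20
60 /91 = 0.66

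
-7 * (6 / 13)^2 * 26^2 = -1008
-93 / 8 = -11.62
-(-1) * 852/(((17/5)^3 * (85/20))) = 426000/83521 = 5.10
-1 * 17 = -17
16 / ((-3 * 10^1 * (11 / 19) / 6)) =-304 / 55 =-5.53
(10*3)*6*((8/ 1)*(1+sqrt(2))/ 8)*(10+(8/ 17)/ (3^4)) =4348.11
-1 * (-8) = 8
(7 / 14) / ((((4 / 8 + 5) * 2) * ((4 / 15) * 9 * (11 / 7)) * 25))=7 / 14520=0.00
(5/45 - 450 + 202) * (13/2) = -29003/18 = -1611.28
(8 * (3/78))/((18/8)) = 16/117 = 0.14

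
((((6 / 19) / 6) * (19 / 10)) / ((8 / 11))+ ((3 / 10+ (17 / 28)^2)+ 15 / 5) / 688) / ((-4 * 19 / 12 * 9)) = -0.00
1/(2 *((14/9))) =9/28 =0.32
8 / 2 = 4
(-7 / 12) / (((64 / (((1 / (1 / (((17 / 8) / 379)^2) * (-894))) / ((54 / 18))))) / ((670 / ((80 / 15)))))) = 677705 / 50494853873664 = 0.00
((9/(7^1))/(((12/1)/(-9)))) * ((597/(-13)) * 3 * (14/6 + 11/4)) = 983259/1456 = 675.32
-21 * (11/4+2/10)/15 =-413/100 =-4.13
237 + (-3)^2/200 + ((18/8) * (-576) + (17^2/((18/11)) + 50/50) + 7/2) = -1580119/1800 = -877.84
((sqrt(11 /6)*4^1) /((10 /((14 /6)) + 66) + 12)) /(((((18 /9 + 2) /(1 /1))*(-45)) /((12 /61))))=-7*sqrt(66) /790560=-0.00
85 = 85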